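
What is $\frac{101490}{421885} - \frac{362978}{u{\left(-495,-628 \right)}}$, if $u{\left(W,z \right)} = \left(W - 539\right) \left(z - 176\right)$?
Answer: $- \frac{625115299}{3188438076} \approx -0.19606$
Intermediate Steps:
$u{\left(W,z \right)} = \left(-539 + W\right) \left(-176 + z\right)$
$\frac{101490}{421885} - \frac{362978}{u{\left(-495,-628 \right)}} = \frac{101490}{421885} - \frac{362978}{94864 - -338492 - -87120 - -310860} = 101490 \cdot \frac{1}{421885} - \frac{362978}{94864 + 338492 + 87120 + 310860} = \frac{20298}{84377} - \frac{362978}{831336} = \frac{20298}{84377} - \frac{16499}{37788} = - \frac{625115299}{3188438076}$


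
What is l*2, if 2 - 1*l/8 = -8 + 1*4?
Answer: 96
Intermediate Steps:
l = 48 (l = 16 - 8*(-8 + 1*4) = 16 - 8*(-8 + 4) = 16 - 8*(-4) = 16 + 32 = 48)
l*2 = 48*2 = 96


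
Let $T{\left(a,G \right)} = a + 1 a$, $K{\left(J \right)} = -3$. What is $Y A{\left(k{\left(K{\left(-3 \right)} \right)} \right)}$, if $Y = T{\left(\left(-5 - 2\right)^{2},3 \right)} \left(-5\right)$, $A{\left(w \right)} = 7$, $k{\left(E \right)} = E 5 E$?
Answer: $-3430$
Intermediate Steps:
$k{\left(E \right)} = 5 E^{2}$ ($k{\left(E \right)} = 5 E E = 5 E^{2}$)
$T{\left(a,G \right)} = 2 a$ ($T{\left(a,G \right)} = a + a = 2 a$)
$Y = -490$ ($Y = 2 \left(-5 - 2\right)^{2} \left(-5\right) = 2 \left(-7\right)^{2} \left(-5\right) = 2 \cdot 49 \left(-5\right) = 98 \left(-5\right) = -490$)
$Y A{\left(k{\left(K{\left(-3 \right)} \right)} \right)} = \left(-490\right) 7 = -3430$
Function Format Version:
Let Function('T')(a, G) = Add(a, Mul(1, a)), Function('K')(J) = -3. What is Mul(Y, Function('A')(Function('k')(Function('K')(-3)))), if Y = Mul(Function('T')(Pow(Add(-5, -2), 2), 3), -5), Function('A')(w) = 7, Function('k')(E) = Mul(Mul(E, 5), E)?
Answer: -3430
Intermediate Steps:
Function('k')(E) = Mul(5, Pow(E, 2)) (Function('k')(E) = Mul(Mul(5, E), E) = Mul(5, Pow(E, 2)))
Function('T')(a, G) = Mul(2, a) (Function('T')(a, G) = Add(a, a) = Mul(2, a))
Y = -490 (Y = Mul(Mul(2, Pow(Add(-5, -2), 2)), -5) = Mul(Mul(2, Pow(-7, 2)), -5) = Mul(Mul(2, 49), -5) = Mul(98, -5) = -490)
Mul(Y, Function('A')(Function('k')(Function('K')(-3)))) = Mul(-490, 7) = -3430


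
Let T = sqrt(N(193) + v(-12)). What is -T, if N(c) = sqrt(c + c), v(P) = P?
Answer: -sqrt(-12 + sqrt(386)) ≈ -2.7653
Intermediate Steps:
N(c) = sqrt(2)*sqrt(c) (N(c) = sqrt(2*c) = sqrt(2)*sqrt(c))
T = sqrt(-12 + sqrt(386)) (T = sqrt(sqrt(2)*sqrt(193) - 12) = sqrt(sqrt(386) - 12) = sqrt(-12 + sqrt(386)) ≈ 2.7653)
-T = -sqrt(-12 + sqrt(386))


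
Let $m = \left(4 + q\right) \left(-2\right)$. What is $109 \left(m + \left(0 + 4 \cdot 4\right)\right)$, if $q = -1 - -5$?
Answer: $0$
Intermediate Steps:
$q = 4$ ($q = -1 + 5 = 4$)
$m = -16$ ($m = \left(4 + 4\right) \left(-2\right) = 8 \left(-2\right) = -16$)
$109 \left(m + \left(0 + 4 \cdot 4\right)\right) = 109 \left(-16 + \left(0 + 4 \cdot 4\right)\right) = 109 \left(-16 + \left(0 + 16\right)\right) = 109 \left(-16 + 16\right) = 109 \cdot 0 = 0$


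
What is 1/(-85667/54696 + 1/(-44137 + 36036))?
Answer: -443092296/694043063 ≈ -0.63842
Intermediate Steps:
1/(-85667/54696 + 1/(-44137 + 36036)) = 1/(-85667*1/54696 + 1/(-8101)) = 1/(-85667/54696 - 1/8101) = 1/(-694043063/443092296) = -443092296/694043063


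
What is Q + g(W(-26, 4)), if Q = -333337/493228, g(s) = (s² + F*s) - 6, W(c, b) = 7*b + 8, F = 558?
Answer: 10543894847/493228 ≈ 21377.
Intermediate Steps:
W(c, b) = 8 + 7*b
g(s) = -6 + s² + 558*s (g(s) = (s² + 558*s) - 6 = -6 + s² + 558*s)
Q = -333337/493228 (Q = -333337*1/493228 = -333337/493228 ≈ -0.67583)
Q + g(W(-26, 4)) = -333337/493228 + (-6 + (8 + 7*4)² + 558*(8 + 7*4)) = -333337/493228 + (-6 + (8 + 28)² + 558*(8 + 28)) = -333337/493228 + (-6 + 36² + 558*36) = -333337/493228 + (-6 + 1296 + 20088) = -333337/493228 + 21378 = 10543894847/493228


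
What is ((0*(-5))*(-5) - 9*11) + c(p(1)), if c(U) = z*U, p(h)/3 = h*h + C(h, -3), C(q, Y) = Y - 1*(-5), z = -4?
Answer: -135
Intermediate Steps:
C(q, Y) = 5 + Y (C(q, Y) = Y + 5 = 5 + Y)
p(h) = 6 + 3*h**2 (p(h) = 3*(h*h + (5 - 3)) = 3*(h**2 + 2) = 3*(2 + h**2) = 6 + 3*h**2)
c(U) = -4*U
((0*(-5))*(-5) - 9*11) + c(p(1)) = ((0*(-5))*(-5) - 9*11) - 4*(6 + 3*1**2) = (0*(-5) - 99) - 4*(6 + 3*1) = (0 - 99) - 4*(6 + 3) = -99 - 4*9 = -99 - 36 = -135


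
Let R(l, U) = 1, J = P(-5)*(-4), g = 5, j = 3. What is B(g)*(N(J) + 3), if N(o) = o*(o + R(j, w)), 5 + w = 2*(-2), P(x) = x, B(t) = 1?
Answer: 423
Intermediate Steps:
J = 20 (J = -5*(-4) = 20)
w = -9 (w = -5 + 2*(-2) = -5 - 4 = -9)
N(o) = o*(1 + o) (N(o) = o*(o + 1) = o*(1 + o))
B(g)*(N(J) + 3) = 1*(20*(1 + 20) + 3) = 1*(20*21 + 3) = 1*(420 + 3) = 1*423 = 423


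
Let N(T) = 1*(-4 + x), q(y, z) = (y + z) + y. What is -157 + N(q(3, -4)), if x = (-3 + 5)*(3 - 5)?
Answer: -165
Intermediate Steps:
x = -4 (x = 2*(-2) = -4)
q(y, z) = z + 2*y
N(T) = -8 (N(T) = 1*(-4 - 4) = 1*(-8) = -8)
-157 + N(q(3, -4)) = -157 - 8 = -165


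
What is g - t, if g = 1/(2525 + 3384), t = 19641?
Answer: -116058668/5909 ≈ -19641.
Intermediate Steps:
g = 1/5909 ≈ 0.00016923
g - t = 1/5909 - 1*19641 = 1/5909 - 19641 = -116058668/5909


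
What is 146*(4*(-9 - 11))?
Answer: -11680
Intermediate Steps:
146*(4*(-9 - 11)) = 146*(4*(-20)) = 146*(-80) = -11680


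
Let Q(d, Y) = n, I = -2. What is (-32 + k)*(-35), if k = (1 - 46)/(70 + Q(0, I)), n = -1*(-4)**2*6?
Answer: 27545/26 ≈ 1059.4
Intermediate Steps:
n = -96 (n = -1*16*6 = -16*6 = -96)
Q(d, Y) = -96
k = 45/26 (k = (1 - 46)/(70 - 96) = -45/(-26) = -45*(-1/26) = 45/26 ≈ 1.7308)
(-32 + k)*(-35) = (-32 + 45/26)*(-35) = -787/26*(-35) = 27545/26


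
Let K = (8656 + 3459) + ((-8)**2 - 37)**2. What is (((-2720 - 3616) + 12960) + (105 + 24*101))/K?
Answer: 9153/12844 ≈ 0.71263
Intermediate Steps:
K = 12844 (K = 12115 + (64 - 37)**2 = 12115 + 27**2 = 12115 + 729 = 12844)
(((-2720 - 3616) + 12960) + (105 + 24*101))/K = (((-2720 - 3616) + 12960) + (105 + 24*101))/12844 = ((-6336 + 12960) + (105 + 2424))*(1/12844) = (6624 + 2529)*(1/12844) = 9153*(1/12844) = 9153/12844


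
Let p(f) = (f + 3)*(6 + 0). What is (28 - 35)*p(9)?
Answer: -504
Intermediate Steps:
p(f) = 18 + 6*f (p(f) = (3 + f)*6 = 18 + 6*f)
(28 - 35)*p(9) = (28 - 35)*(18 + 6*9) = -7*(18 + 54) = -7*72 = -504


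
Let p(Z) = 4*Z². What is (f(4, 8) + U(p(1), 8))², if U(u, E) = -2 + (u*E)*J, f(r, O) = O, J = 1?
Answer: 1444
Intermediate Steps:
U(u, E) = -2 + E*u (U(u, E) = -2 + (u*E)*1 = -2 + (E*u)*1 = -2 + E*u)
(f(4, 8) + U(p(1), 8))² = (8 + (-2 + 8*(4*1²)))² = (8 + (-2 + 8*(4*1)))² = (8 + (-2 + 8*4))² = (8 + (-2 + 32))² = (8 + 30)² = 38² = 1444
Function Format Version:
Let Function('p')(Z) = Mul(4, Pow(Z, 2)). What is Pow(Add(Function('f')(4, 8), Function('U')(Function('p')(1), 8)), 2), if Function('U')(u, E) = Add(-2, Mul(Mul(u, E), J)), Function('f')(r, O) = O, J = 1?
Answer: 1444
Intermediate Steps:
Function('U')(u, E) = Add(-2, Mul(E, u)) (Function('U')(u, E) = Add(-2, Mul(Mul(u, E), 1)) = Add(-2, Mul(Mul(E, u), 1)) = Add(-2, Mul(E, u)))
Pow(Add(Function('f')(4, 8), Function('U')(Function('p')(1), 8)), 2) = Pow(Add(8, Add(-2, Mul(8, Mul(4, Pow(1, 2))))), 2) = Pow(Add(8, Add(-2, Mul(8, Mul(4, 1)))), 2) = Pow(Add(8, Add(-2, Mul(8, 4))), 2) = Pow(Add(8, Add(-2, 32)), 2) = Pow(Add(8, 30), 2) = Pow(38, 2) = 1444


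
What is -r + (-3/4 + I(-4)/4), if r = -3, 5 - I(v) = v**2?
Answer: -1/2 ≈ -0.50000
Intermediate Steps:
I(v) = 5 - v**2
-r + (-3/4 + I(-4)/4) = -1*(-3) + (-3/4 + (5 - 1*(-4)**2)/4) = 3 + (-3*1/4 + (5 - 1*16)*(1/4)) = 3 + (-3/4 + (5 - 16)*(1/4)) = 3 + (-3/4 - 11*1/4) = 3 + (-3/4 - 11/4) = 3 - 7/2 = -1/2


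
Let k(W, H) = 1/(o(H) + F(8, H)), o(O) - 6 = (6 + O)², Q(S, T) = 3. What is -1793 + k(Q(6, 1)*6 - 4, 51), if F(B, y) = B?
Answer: -5850558/3263 ≈ -1793.0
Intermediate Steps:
o(O) = 6 + (6 + O)²
k(W, H) = 1/(14 + (6 + H)²) (k(W, H) = 1/((6 + (6 + H)²) + 8) = 1/(14 + (6 + H)²))
-1793 + k(Q(6, 1)*6 - 4, 51) = -1793 + 1/(14 + (6 + 51)²) = -1793 + 1/(14 + 57²) = -1793 + 1/(14 + 3249) = -1793 + 1/3263 = -5850558/3263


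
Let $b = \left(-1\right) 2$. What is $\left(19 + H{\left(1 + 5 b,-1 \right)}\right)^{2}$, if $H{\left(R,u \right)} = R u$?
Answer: $784$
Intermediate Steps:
$b = -2$
$\left(19 + H{\left(1 + 5 b,-1 \right)}\right)^{2} = \left(19 + \left(1 + 5 \left(-2\right)\right) \left(-1\right)\right)^{2} = \left(19 + \left(1 - 10\right) \left(-1\right)\right)^{2} = \left(19 - -9\right)^{2} = \left(19 + 9\right)^{2} = 28^{2} = 784$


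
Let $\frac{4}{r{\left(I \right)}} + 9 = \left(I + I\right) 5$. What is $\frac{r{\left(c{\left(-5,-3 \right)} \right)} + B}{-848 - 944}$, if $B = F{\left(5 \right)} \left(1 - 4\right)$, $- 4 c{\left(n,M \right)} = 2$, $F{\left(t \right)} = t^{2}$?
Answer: $\frac{527}{12544} \approx 0.042012$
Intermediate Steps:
$c{\left(n,M \right)} = - \frac{1}{2}$ ($c{\left(n,M \right)} = \left(- \frac{1}{4}\right) 2 = - \frac{1}{2}$)
$B = -75$ ($B = 5^{2} \left(1 - 4\right) = 25 \left(-3\right) = -75$)
$r{\left(I \right)} = \frac{4}{-9 + 10 I}$ ($r{\left(I \right)} = \frac{4}{-9 + \left(I + I\right) 5} = \frac{4}{-9 + 2 I 5} = \frac{4}{-9 + 10 I}$)
$\frac{r{\left(c{\left(-5,-3 \right)} \right)} + B}{-848 - 944} = \frac{\frac{4}{-9 + 10 \left(- \frac{1}{2}\right)} - 75}{-848 - 944} = \frac{\frac{4}{-9 - 5} - 75}{-1792} = \left(\frac{4}{-14} - 75\right) \left(- \frac{1}{1792}\right) = \left(4 \left(- \frac{1}{14}\right) - 75\right) \left(- \frac{1}{1792}\right) = \left(- \frac{2}{7} - 75\right) \left(- \frac{1}{1792}\right) = \left(- \frac{527}{7}\right) \left(- \frac{1}{1792}\right) = \frac{527}{12544}$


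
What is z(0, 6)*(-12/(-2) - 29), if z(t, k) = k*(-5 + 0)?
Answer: 690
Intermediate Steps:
z(t, k) = -5*k (z(t, k) = k*(-5) = -5*k)
z(0, 6)*(-12/(-2) - 29) = (-5*6)*(-12/(-2) - 29) = -30*(-½*(-12) - 29) = -30*(6 - 29) = -30*(-23) = 690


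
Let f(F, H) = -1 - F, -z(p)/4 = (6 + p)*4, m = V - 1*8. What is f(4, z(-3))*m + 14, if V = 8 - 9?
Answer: 59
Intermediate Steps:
V = -1
m = -9 (m = -1 - 1*8 = -1 - 8 = -9)
z(p) = -96 - 16*p (z(p) = -4*(6 + p)*4 = -4*(24 + 4*p) = -96 - 16*p)
f(4, z(-3))*m + 14 = (-1 - 1*4)*(-9) + 14 = (-1 - 4)*(-9) + 14 = -5*(-9) + 14 = 45 + 14 = 59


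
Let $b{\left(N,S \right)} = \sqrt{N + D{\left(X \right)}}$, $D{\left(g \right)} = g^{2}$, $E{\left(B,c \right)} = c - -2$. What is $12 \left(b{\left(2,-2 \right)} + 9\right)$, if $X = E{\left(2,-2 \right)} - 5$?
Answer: $108 + 36 \sqrt{3} \approx 170.35$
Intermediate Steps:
$E{\left(B,c \right)} = 2 + c$ ($E{\left(B,c \right)} = c + 2 = 2 + c$)
$X = -5$ ($X = \left(2 - 2\right) - 5 = 0 - 5 = -5$)
$b{\left(N,S \right)} = \sqrt{25 + N}$ ($b{\left(N,S \right)} = \sqrt{N + \left(-5\right)^{2}} = \sqrt{N + 25} = \sqrt{25 + N}$)
$12 \left(b{\left(2,-2 \right)} + 9\right) = 12 \left(\sqrt{25 + 2} + 9\right) = 12 \left(\sqrt{27} + 9\right) = 12 \left(3 \sqrt{3} + 9\right) = 12 \left(9 + 3 \sqrt{3}\right) = 108 + 36 \sqrt{3}$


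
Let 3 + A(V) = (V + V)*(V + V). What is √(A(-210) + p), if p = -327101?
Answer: 4*I*√9419 ≈ 388.21*I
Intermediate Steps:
A(V) = -3 + 4*V² (A(V) = -3 + (V + V)*(V + V) = -3 + (2*V)*(2*V) = -3 + 4*V²)
√(A(-210) + p) = √((-3 + 4*(-210)²) - 327101) = √((-3 + 4*44100) - 327101) = √((-3 + 176400) - 327101) = √(176397 - 327101) = √(-150704) = 4*I*√9419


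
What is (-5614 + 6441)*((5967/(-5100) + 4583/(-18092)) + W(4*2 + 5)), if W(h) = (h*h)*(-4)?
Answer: -126695807041/226150 ≈ -5.6023e+5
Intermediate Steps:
W(h) = -4*h**2 (W(h) = h**2*(-4) = -4*h**2)
(-5614 + 6441)*((5967/(-5100) + 4583/(-18092)) + W(4*2 + 5)) = (-5614 + 6441)*((5967/(-5100) + 4583/(-18092)) - 4*(4*2 + 5)**2) = 827*((5967*(-1/5100) + 4583*(-1/18092)) - 4*(8 + 5)**2) = 827*((-117/100 - 4583/18092) - 4*13**2) = 827*(-321883/226150 - 4*169) = 827*(-321883/226150 - 676) = 827*(-153199283/226150) = -126695807041/226150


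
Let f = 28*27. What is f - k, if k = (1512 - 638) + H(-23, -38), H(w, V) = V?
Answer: -80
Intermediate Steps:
f = 756
k = 836 (k = (1512 - 638) - 38 = 874 - 38 = 836)
f - k = 756 - 1*836 = 756 - 836 = -80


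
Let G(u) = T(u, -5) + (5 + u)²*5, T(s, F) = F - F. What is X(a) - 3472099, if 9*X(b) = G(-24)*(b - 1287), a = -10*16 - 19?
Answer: -33895021/9 ≈ -3.7661e+6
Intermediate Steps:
T(s, F) = 0
a = -179 (a = -160 - 19 = -179)
G(u) = 5*(5 + u)² (G(u) = 0 + (5 + u)²*5 = 0 + 5*(5 + u)² = 5*(5 + u)²)
X(b) = -258115 + 1805*b/9 (X(b) = ((5*(5 - 24)²)*(b - 1287))/9 = ((5*(-19)²)*(-1287 + b))/9 = ((5*361)*(-1287 + b))/9 = (1805*(-1287 + b))/9 = (-2323035 + 1805*b)/9 = -258115 + 1805*b/9)
X(a) - 3472099 = (-258115 + (1805/9)*(-179)) - 3472099 = (-258115 - 323095/9) - 3472099 = -2646130/9 - 3472099 = -33895021/9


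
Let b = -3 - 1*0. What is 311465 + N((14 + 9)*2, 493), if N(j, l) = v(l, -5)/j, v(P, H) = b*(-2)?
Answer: 7163698/23 ≈ 3.1147e+5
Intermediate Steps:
b = -3 (b = -3 + 0 = -3)
v(P, H) = 6 (v(P, H) = -3*(-2) = 6)
N(j, l) = 6/j
311465 + N((14 + 9)*2, 493) = 311465 + 6/(((14 + 9)*2)) = 311465 + 6/((23*2)) = 311465 + 6/46 = 311465 + 6*(1/46) = 311465 + 3/23 = 7163698/23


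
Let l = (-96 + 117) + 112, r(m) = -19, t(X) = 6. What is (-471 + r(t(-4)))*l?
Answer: -65170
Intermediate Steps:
l = 133 (l = 21 + 112 = 133)
(-471 + r(t(-4)))*l = (-471 - 19)*133 = -490*133 = -65170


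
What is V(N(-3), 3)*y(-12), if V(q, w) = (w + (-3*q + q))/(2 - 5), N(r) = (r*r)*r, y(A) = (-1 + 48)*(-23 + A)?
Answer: 31255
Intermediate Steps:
y(A) = -1081 + 47*A (y(A) = 47*(-23 + A) = -1081 + 47*A)
N(r) = r**3 (N(r) = r**2*r = r**3)
V(q, w) = -w/3 + 2*q/3 (V(q, w) = (w - 2*q)/(-3) = (w - 2*q)*(-1/3) = -w/3 + 2*q/3)
V(N(-3), 3)*y(-12) = (-1/3*3 + (2/3)*(-3)**3)*(-1081 + 47*(-12)) = (-1 + (2/3)*(-27))*(-1081 - 564) = (-1 - 18)*(-1645) = -19*(-1645) = 31255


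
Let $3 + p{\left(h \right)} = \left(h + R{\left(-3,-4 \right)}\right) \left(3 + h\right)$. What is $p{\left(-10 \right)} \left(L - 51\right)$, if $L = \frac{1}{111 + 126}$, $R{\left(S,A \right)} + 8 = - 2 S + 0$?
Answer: $- \frac{326322}{79} \approx -4130.7$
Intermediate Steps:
$R{\left(S,A \right)} = -8 - 2 S$ ($R{\left(S,A \right)} = -8 + \left(- 2 S + 0\right) = -8 - 2 S$)
$L = \frac{1}{237} \approx 0.0042194$
$p{\left(h \right)} = -3 + \left(-2 + h\right) \left(3 + h\right)$ ($p{\left(h \right)} = -3 + \left(h - 2\right) \left(3 + h\right) = -3 + \left(-2 + h\right) \left(3 + h\right)$)
$p{\left(-10 \right)} \left(L - 51\right) = \left(-9 - 10 + \left(-10\right)^{2}\right) \left(\frac{1}{237} - 51\right) = \left(-9 - 10 + 100\right) \left(- \frac{12086}{237}\right) = 81 \left(- \frac{12086}{237}\right) = - \frac{326322}{79}$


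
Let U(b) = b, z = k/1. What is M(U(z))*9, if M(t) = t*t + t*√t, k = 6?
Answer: 324 + 54*√6 ≈ 456.27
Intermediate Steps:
z = 6 (z = 6/1 = 6*1 = 6)
M(t) = t² + t^(3/2)
M(U(z))*9 = (6² + 6^(3/2))*9 = (36 + 6*√6)*9 = 324 + 54*√6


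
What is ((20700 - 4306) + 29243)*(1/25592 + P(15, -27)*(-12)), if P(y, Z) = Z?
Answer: 378413287333/25592 ≈ 1.4786e+7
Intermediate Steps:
((20700 - 4306) + 29243)*(1/25592 + P(15, -27)*(-12)) = ((20700 - 4306) + 29243)*(1/25592 - 27*(-12)) = (16394 + 29243)*(1/25592 + 324) = 45637*(8291809/25592) = 378413287333/25592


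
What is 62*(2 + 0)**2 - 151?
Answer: 97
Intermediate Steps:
62*(2 + 0)**2 - 151 = 62*2**2 - 151 = 62*4 - 151 = 248 - 151 = 97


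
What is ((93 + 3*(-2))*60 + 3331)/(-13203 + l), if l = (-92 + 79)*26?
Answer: -8551/13541 ≈ -0.63149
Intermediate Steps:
l = -338 (l = -13*26 = -338)
((93 + 3*(-2))*60 + 3331)/(-13203 + l) = ((93 + 3*(-2))*60 + 3331)/(-13203 - 338) = ((93 - 6)*60 + 3331)/(-13541) = (87*60 + 3331)*(-1/13541) = (5220 + 3331)*(-1/13541) = 8551*(-1/13541) = -8551/13541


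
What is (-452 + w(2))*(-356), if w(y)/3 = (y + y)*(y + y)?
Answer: 143824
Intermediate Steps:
w(y) = 12*y² (w(y) = 3*((y + y)*(y + y)) = 3*((2*y)*(2*y)) = 3*(4*y²) = 12*y²)
(-452 + w(2))*(-356) = (-452 + 12*2²)*(-356) = (-452 + 12*4)*(-356) = (-452 + 48)*(-356) = -404*(-356) = 143824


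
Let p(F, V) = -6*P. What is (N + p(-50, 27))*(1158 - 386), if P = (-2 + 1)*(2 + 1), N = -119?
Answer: -77972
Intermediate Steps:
P = -3 (P = -1*3 = -3)
p(F, V) = 18 (p(F, V) = -6*(-3) = 18)
(N + p(-50, 27))*(1158 - 386) = (-119 + 18)*(1158 - 386) = -101*772 = -77972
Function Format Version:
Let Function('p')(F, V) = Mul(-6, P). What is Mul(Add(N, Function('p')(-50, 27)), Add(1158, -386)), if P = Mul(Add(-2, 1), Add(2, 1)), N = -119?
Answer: -77972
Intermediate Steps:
P = -3 (P = Mul(-1, 3) = -3)
Function('p')(F, V) = 18 (Function('p')(F, V) = Mul(-6, -3) = 18)
Mul(Add(N, Function('p')(-50, 27)), Add(1158, -386)) = Mul(Add(-119, 18), Add(1158, -386)) = Mul(-101, 772) = -77972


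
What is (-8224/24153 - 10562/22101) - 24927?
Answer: -1478511709949/59311717 ≈ -24928.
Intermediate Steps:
(-8224/24153 - 10562/22101) - 24927 = -48540290/59311717 - 24927 = -1478511709949/59311717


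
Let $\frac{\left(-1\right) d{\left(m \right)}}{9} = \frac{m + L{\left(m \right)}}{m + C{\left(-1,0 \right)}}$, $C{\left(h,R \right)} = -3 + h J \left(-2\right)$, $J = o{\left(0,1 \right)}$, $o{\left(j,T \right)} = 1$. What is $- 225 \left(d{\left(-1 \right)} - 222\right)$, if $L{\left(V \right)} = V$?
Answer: $51975$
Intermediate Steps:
$J = 1$
$C{\left(h,R \right)} = -3 - 2 h$ ($C{\left(h,R \right)} = -3 + h 1 \left(-2\right) = -3 + h \left(-2\right) = -3 - 2 h$)
$d{\left(m \right)} = - \frac{18 m}{-1 + m}$ ($d{\left(m \right)} = - 9 \frac{m + m}{m - 1} = - 9 \frac{2 m}{m + \left(-3 + 2\right)} = - 9 \frac{2 m}{m - 1} = - 9 \frac{2 m}{-1 + m} = - \frac{18 m}{-1 + m}$)
$- 225 \left(d{\left(-1 \right)} - 222\right) = - 225 \left(\left(-18\right) \left(-1\right) \frac{1}{-1 - 1} - 222\right) = - 225 \left(\left(-18\right) \left(-1\right) \frac{1}{-2} - 222\right) = - 225 \left(\left(-18\right) \left(-1\right) \left(- \frac{1}{2}\right) - 222\right) = - 225 \left(-9 - 222\right) = \left(-225\right) \left(-231\right) = 51975$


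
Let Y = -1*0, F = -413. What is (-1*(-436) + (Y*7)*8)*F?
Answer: -180068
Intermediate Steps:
Y = 0
(-1*(-436) + (Y*7)*8)*F = (-1*(-436) + (0*7)*8)*(-413) = (436 + 0*8)*(-413) = (436 + 0)*(-413) = 436*(-413) = -180068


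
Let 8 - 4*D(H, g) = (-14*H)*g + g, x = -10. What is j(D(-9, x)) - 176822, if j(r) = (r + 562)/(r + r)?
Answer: -225976753/1278 ≈ -1.7682e+5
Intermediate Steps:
D(H, g) = 2 - g/4 + 7*H*g/2 (D(H, g) = 2 - ((-14*H)*g + g)/4 = 2 - (-14*H*g + g)/4 = 2 - (g - 14*H*g)/4 = 2 + (-g/4 + 7*H*g/2) = 2 - g/4 + 7*H*g/2)
j(r) = (562 + r)/(2*r) (j(r) = (562 + r)/((2*r)) = (562 + r)*(1/(2*r)) = (562 + r)/(2*r))
j(D(-9, x)) - 176822 = (562 + (2 - 1/4*(-10) + (7/2)*(-9)*(-10)))/(2*(2 - 1/4*(-10) + (7/2)*(-9)*(-10))) - 176822 = (562 + (2 + 5/2 + 315))/(2*(2 + 5/2 + 315)) - 176822 = (562 + 639/2)/(2*(639/2)) - 176822 = (1/2)*(2/639)*(1763/2) - 176822 = 1763/1278 - 176822 = -225976753/1278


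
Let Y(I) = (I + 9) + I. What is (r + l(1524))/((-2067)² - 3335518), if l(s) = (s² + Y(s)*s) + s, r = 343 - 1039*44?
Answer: 991085/133853 ≈ 7.4043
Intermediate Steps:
Y(I) = 9 + 2*I (Y(I) = (9 + I) + I = 9 + 2*I)
r = -45373 (r = 343 - 45716 = -45373)
l(s) = s + s² + s*(9 + 2*s) (l(s) = (s² + (9 + 2*s)*s) + s = (s² + s*(9 + 2*s)) + s = s + s² + s*(9 + 2*s))
(r + l(1524))/((-2067)² - 3335518) = (-45373 + 1524*(10 + 3*1524))/((-2067)² - 3335518) = (-45373 + 1524*(10 + 4572))/(4272489 - 3335518) = (-45373 + 1524*4582)/936971 = (-45373 + 6982968)*(1/936971) = 6937595*(1/936971) = 991085/133853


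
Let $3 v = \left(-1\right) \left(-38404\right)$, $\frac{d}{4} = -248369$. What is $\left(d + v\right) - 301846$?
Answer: $- \frac{3847562}{3} \approx -1.2825 \cdot 10^{6}$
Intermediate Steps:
$d = -993476$ ($d = 4 \left(-248369\right) = -993476$)
$v = \frac{38404}{3}$ ($v = \frac{\left(-1\right) \left(-38404\right)}{3} = \frac{1}{3} \cdot 38404 = \frac{38404}{3} \approx 12801.0$)
$\left(d + v\right) - 301846 = \left(-993476 + \frac{38404}{3}\right) - 301846 = - \frac{2942024}{3} - 301846 = - \frac{3847562}{3}$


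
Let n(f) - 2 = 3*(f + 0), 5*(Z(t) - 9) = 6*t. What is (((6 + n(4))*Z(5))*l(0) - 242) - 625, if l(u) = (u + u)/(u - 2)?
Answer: -867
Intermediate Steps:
Z(t) = 9 + 6*t/5 (Z(t) = 9 + (6*t)/5 = 9 + 6*t/5)
n(f) = 2 + 3*f (n(f) = 2 + 3*(f + 0) = 2 + 3*f)
l(u) = 2*u/(-2 + u) (l(u) = (2*u)/(-2 + u) = 2*u/(-2 + u))
(((6 + n(4))*Z(5))*l(0) - 242) - 625 = (((6 + (2 + 3*4))*(9 + (6/5)*5))*(2*0/(-2 + 0)) - 242) - 625 = (((6 + (2 + 12))*(9 + 6))*(2*0/(-2)) - 242) - 625 = (((6 + 14)*15)*(2*0*(-½)) - 242) - 625 = ((20*15)*0 - 242) - 625 = (300*0 - 242) - 625 = (0 - 242) - 625 = -242 - 625 = -867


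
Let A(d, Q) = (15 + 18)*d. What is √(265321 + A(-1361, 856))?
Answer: 2*√55102 ≈ 469.48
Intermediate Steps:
A(d, Q) = 33*d
√(265321 + A(-1361, 856)) = √(265321 + 33*(-1361)) = √(265321 - 44913) = √220408 = 2*√55102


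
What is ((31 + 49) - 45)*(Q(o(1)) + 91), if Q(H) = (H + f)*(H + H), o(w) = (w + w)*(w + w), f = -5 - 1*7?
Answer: 945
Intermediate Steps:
f = -12 (f = -5 - 7 = -12)
o(w) = 4*w² (o(w) = (2*w)*(2*w) = 4*w²)
Q(H) = 2*H*(-12 + H) (Q(H) = (H - 12)*(H + H) = (-12 + H)*(2*H) = 2*H*(-12 + H))
((31 + 49) - 45)*(Q(o(1)) + 91) = ((31 + 49) - 45)*(2*(4*1²)*(-12 + 4*1²) + 91) = (80 - 45)*(2*(4*1)*(-12 + 4*1) + 91) = 35*(2*4*(-12 + 4) + 91) = 35*(2*4*(-8) + 91) = 35*(-64 + 91) = 35*27 = 945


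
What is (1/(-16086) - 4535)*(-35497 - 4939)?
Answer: 1474903322398/8043 ≈ 1.8338e+8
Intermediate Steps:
(1/(-16086) - 4535)*(-35497 - 4939) = (-1/16086 - 4535)*(-40436) = -72950011/16086*(-40436) = 1474903322398/8043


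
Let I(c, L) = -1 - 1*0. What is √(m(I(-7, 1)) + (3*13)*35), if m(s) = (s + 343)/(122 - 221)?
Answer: √164747/11 ≈ 36.899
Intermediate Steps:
I(c, L) = -1 (I(c, L) = -1 + 0 = -1)
m(s) = -343/99 - s/99 (m(s) = (343 + s)/(-99) = (343 + s)*(-1/99) = -343/99 - s/99)
√(m(I(-7, 1)) + (3*13)*35) = √((-343/99 - 1/99*(-1)) + (3*13)*35) = √((-343/99 + 1/99) + 39*35) = √(-38/11 + 1365) = √(14977/11) = √164747/11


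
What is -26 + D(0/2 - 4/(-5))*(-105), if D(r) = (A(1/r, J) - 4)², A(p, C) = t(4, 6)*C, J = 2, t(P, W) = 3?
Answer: -446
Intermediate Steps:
A(p, C) = 3*C
D(r) = 4 (D(r) = (3*2 - 4)² = (6 - 4)² = 2² = 4)
-26 + D(0/2 - 4/(-5))*(-105) = -26 + 4*(-105) = -26 - 420 = -446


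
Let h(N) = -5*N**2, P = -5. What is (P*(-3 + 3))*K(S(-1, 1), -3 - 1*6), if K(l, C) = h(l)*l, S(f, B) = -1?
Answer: 0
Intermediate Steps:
K(l, C) = -5*l**3 (K(l, C) = (-5*l**2)*l = -5*l**3)
(P*(-3 + 3))*K(S(-1, 1), -3 - 1*6) = (-5*(-3 + 3))*(-5*(-1)**3) = (-5*0)*(-5*(-1)) = 0*5 = 0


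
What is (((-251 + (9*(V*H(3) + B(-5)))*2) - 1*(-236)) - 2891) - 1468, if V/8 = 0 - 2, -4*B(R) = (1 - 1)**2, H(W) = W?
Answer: -5238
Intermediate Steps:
B(R) = 0 (B(R) = -(1 - 1)**2/4 = -1/4*0**2 = -1/4*0 = 0)
V = -16 (V = 8*(0 - 2) = 8*(-2) = -16)
(((-251 + (9*(V*H(3) + B(-5)))*2) - 1*(-236)) - 2891) - 1468 = (((-251 + (9*(-16*3 + 0))*2) - 1*(-236)) - 2891) - 1468 = (((-251 + (9*(-48 + 0))*2) + 236) - 2891) - 1468 = (((-251 + (9*(-48))*2) + 236) - 2891) - 1468 = (((-251 - 432*2) + 236) - 2891) - 1468 = (((-251 - 864) + 236) - 2891) - 1468 = ((-1115 + 236) - 2891) - 1468 = (-879 - 2891) - 1468 = -3770 - 1468 = -5238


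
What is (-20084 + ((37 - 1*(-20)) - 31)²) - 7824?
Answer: -27232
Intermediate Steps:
(-20084 + ((37 - 1*(-20)) - 31)²) - 7824 = (-20084 + ((37 + 20) - 31)²) - 7824 = (-20084 + (57 - 31)²) - 7824 = (-20084 + 26²) - 7824 = (-20084 + 676) - 7824 = -19408 - 7824 = -27232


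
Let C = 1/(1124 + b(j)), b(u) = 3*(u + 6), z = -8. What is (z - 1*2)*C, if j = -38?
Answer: -5/514 ≈ -0.0097276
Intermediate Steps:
b(u) = 18 + 3*u (b(u) = 3*(6 + u) = 18 + 3*u)
C = 1/1028 (C = 1/(1124 + (18 + 3*(-38))) = 1/(1124 + (18 - 114)) = 1/(1124 - 96) = 1/1028 ≈ 0.00097276)
(z - 1*2)*C = (-8 - 1*2)*(1/1028) = (-8 - 2)*(1/1028) = -10*1/1028 = -5/514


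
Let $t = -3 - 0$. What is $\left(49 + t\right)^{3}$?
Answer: $97336$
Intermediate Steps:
$t = -3$ ($t = -3 + 0 = -3$)
$\left(49 + t\right)^{3} = \left(49 - 3\right)^{3} = 46^{3} = 97336$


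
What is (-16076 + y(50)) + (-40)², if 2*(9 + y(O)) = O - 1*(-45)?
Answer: -28875/2 ≈ -14438.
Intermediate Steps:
y(O) = 27/2 + O/2 (y(O) = -9 + (O - 1*(-45))/2 = -9 + (O + 45)/2 = -9 + (45 + O)/2 = -9 + (45/2 + O/2) = 27/2 + O/2)
(-16076 + y(50)) + (-40)² = (-16076 + (27/2 + (½)*50)) + (-40)² = (-16076 + (27/2 + 25)) + 1600 = (-16076 + 77/2) + 1600 = -32075/2 + 1600 = -28875/2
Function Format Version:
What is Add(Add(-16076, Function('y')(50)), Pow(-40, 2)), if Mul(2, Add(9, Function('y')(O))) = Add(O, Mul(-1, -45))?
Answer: Rational(-28875, 2) ≈ -14438.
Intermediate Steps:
Function('y')(O) = Add(Rational(27, 2), Mul(Rational(1, 2), O)) (Function('y')(O) = Add(-9, Mul(Rational(1, 2), Add(O, Mul(-1, -45)))) = Add(-9, Mul(Rational(1, 2), Add(O, 45))) = Add(-9, Mul(Rational(1, 2), Add(45, O))) = Add(-9, Add(Rational(45, 2), Mul(Rational(1, 2), O))) = Add(Rational(27, 2), Mul(Rational(1, 2), O)))
Add(Add(-16076, Function('y')(50)), Pow(-40, 2)) = Add(Add(-16076, Add(Rational(27, 2), Mul(Rational(1, 2), 50))), Pow(-40, 2)) = Add(Add(-16076, Add(Rational(27, 2), 25)), 1600) = Add(Add(-16076, Rational(77, 2)), 1600) = Add(Rational(-32075, 2), 1600) = Rational(-28875, 2)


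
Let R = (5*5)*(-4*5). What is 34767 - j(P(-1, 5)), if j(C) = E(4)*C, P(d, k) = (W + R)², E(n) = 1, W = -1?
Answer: -216234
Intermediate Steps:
R = -500 (R = 25*(-20) = -500)
P(d, k) = 251001 (P(d, k) = (-1 - 500)² = (-501)² = 251001)
j(C) = C (j(C) = 1*C = C)
34767 - j(P(-1, 5)) = 34767 - 1*251001 = 34767 - 251001 = -216234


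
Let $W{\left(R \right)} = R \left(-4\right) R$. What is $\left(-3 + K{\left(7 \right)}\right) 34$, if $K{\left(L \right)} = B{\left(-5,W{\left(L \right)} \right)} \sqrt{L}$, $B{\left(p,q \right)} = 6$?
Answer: $-102 + 204 \sqrt{7} \approx 437.73$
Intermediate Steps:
$W{\left(R \right)} = - 4 R^{2}$ ($W{\left(R \right)} = - 4 R R = - 4 R^{2}$)
$K{\left(L \right)} = 6 \sqrt{L}$
$\left(-3 + K{\left(7 \right)}\right) 34 = \left(-3 + 6 \sqrt{7}\right) 34 = -102 + 204 \sqrt{7}$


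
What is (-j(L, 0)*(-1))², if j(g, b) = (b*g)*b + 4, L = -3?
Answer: 16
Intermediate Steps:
j(g, b) = 4 + g*b² (j(g, b) = g*b² + 4 = 4 + g*b²)
(-j(L, 0)*(-1))² = (-(4 - 3*0²)*(-1))² = (-(4 - 3*0)*(-1))² = (-(4 + 0)*(-1))² = (-1*4*(-1))² = (-4*(-1))² = 4² = 16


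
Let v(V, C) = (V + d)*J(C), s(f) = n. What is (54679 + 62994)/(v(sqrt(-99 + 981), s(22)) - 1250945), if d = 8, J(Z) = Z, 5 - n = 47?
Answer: -147241989113/1565702585113 + 103787586*sqrt(2)/1565702585113 ≈ -0.093948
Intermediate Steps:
n = -42 (n = 5 - 1*47 = 5 - 47 = -42)
s(f) = -42
v(V, C) = C*(8 + V) (v(V, C) = (V + 8)*C = (8 + V)*C = C*(8 + V))
(54679 + 62994)/(v(sqrt(-99 + 981), s(22)) - 1250945) = (54679 + 62994)/(-42*(8 + sqrt(-99 + 981)) - 1250945) = 117673/(-42*(8 + sqrt(882)) - 1250945) = 117673/(-42*(8 + 21*sqrt(2)) - 1250945) = 117673/((-336 - 882*sqrt(2)) - 1250945) = 117673/(-1251281 - 882*sqrt(2))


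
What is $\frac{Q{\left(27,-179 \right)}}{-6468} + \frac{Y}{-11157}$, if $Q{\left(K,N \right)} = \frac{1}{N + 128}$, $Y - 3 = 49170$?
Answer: $- \frac{5406862669}{1226779092} \approx -4.4074$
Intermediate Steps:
$Y = 49173$ ($Y = 3 + 49170 = 49173$)
$Q{\left(K,N \right)} = \frac{1}{128 + N}$
$\frac{Q{\left(27,-179 \right)}}{-6468} + \frac{Y}{-11157} = \frac{1}{\left(128 - 179\right) \left(-6468\right)} + \frac{49173}{-11157} = \frac{1}{-51} \left(- \frac{1}{6468}\right) + 49173 \left(- \frac{1}{11157}\right) = \left(- \frac{1}{51}\right) \left(- \frac{1}{6468}\right) - \frac{16391}{3719} = \frac{1}{329868} - \frac{16391}{3719} = - \frac{5406862669}{1226779092}$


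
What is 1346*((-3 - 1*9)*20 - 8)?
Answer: -333808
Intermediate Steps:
1346*((-3 - 1*9)*20 - 8) = 1346*((-3 - 9)*20 - 8) = 1346*(-12*20 - 8) = 1346*(-240 - 8) = 1346*(-248) = -333808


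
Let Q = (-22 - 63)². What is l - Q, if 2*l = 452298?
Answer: 218924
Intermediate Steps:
l = 226149 (l = (½)*452298 = 226149)
Q = 7225 (Q = (-85)² = 7225)
l - Q = 226149 - 1*7225 = 226149 - 7225 = 218924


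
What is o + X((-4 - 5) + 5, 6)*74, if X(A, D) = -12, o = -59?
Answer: -947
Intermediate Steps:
o + X((-4 - 5) + 5, 6)*74 = -59 - 12*74 = -59 - 888 = -947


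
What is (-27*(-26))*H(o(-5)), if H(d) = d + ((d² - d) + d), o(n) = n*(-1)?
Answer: 21060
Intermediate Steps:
o(n) = -n
H(d) = d + d²
(-27*(-26))*H(o(-5)) = (-27*(-26))*((-1*(-5))*(1 - 1*(-5))) = 702*(5*(1 + 5)) = 702*(5*6) = 702*30 = 21060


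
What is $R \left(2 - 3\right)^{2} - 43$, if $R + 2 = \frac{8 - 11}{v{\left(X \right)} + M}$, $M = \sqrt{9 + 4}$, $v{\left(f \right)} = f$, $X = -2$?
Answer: $- \frac{137}{3} - \frac{\sqrt{13}}{3} \approx -46.869$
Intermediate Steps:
$M = \sqrt{13} \approx 3.6056$
$R = -2 - \frac{3}{-2 + \sqrt{13}}$ ($R = -2 + \frac{8 - 11}{-2 + \sqrt{13}} = -2 - \frac{3}{-2 + \sqrt{13}} \approx -3.8685$)
$R \left(2 - 3\right)^{2} - 43 = \left(- \frac{8}{3} - \frac{\sqrt{13}}{3}\right) \left(2 - 3\right)^{2} - 43 = \left(- \frac{8}{3} - \frac{\sqrt{13}}{3}\right) \left(-1\right)^{2} - 43 = \left(- \frac{8}{3} - \frac{\sqrt{13}}{3}\right) 1 - 43 = \left(- \frac{8}{3} - \frac{\sqrt{13}}{3}\right) - 43 = - \frac{137}{3} - \frac{\sqrt{13}}{3}$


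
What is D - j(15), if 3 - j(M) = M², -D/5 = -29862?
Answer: 149532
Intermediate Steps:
D = 149310 (D = -5*(-29862) = 149310)
j(M) = 3 - M²
D - j(15) = 149310 - (3 - 1*15²) = 149310 - (3 - 1*225) = 149310 - (3 - 225) = 149310 - 1*(-222) = 149310 + 222 = 149532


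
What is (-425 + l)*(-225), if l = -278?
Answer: 158175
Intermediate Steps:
(-425 + l)*(-225) = (-425 - 278)*(-225) = -703*(-225) = 158175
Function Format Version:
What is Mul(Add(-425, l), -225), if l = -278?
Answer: 158175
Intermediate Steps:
Mul(Add(-425, l), -225) = Mul(Add(-425, -278), -225) = Mul(-703, -225) = 158175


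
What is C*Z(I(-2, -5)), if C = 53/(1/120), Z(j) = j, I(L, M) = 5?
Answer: 31800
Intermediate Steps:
C = 6360 (C = 53/(1/120) = 53*120 = 6360)
C*Z(I(-2, -5)) = 6360*5 = 31800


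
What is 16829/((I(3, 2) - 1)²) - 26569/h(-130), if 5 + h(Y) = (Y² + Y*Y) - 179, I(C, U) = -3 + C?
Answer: 565697095/33616 ≈ 16828.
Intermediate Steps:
h(Y) = -184 + 2*Y² (h(Y) = -5 + ((Y² + Y*Y) - 179) = -5 + ((Y² + Y²) - 179) = -5 + (2*Y² - 179) = -5 + (-179 + 2*Y²) = -184 + 2*Y²)
16829/((I(3, 2) - 1)²) - 26569/h(-130) = 16829/(((-3 + 3) - 1)²) - 26569/(-184 + 2*(-130)²) = 16829/((0 - 1)²) - 26569/(-184 + 2*16900) = 16829/((-1)²) - 26569/(-184 + 33800) = 16829/1 - 26569/33616 = 16829*1 - 26569*1/33616 = 16829 - 26569/33616 = 565697095/33616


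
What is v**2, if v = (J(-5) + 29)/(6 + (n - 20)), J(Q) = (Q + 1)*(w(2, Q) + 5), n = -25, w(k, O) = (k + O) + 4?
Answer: 25/1521 ≈ 0.016437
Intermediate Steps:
w(k, O) = 4 + O + k (w(k, O) = (O + k) + 4 = 4 + O + k)
J(Q) = (1 + Q)*(11 + Q) (J(Q) = (Q + 1)*((4 + Q + 2) + 5) = (1 + Q)*((6 + Q) + 5) = (1 + Q)*(11 + Q))
v = -5/39 (v = ((11 + (-5)**2 + 12*(-5)) + 29)/(6 + (-25 - 20)) = ((11 + 25 - 60) + 29)/(6 - 45) = (-24 + 29)/(-39) = 5*(-1/39) = -5/39 ≈ -0.12821)
v**2 = (-5/39)**2 = 25/1521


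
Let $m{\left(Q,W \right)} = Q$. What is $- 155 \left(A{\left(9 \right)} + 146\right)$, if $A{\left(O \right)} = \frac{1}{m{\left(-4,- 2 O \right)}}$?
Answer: $- \frac{90365}{4} \approx -22591.0$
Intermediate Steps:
$A{\left(O \right)} = - \frac{1}{4}$ ($A{\left(O \right)} = \frac{1}{-4} = - \frac{1}{4}$)
$- 155 \left(A{\left(9 \right)} + 146\right) = - 155 \left(- \frac{1}{4} + 146\right) = \left(-155\right) \frac{583}{4} = - \frac{90365}{4}$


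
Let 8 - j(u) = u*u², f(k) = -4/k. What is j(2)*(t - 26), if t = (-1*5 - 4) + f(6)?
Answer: 0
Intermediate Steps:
t = -29/3 (t = (-1*5 - 4) - 4/6 = (-5 - 4) - 4*⅙ = -9 - ⅔ = -29/3 ≈ -9.6667)
j(u) = 8 - u³ (j(u) = 8 - u*u² = 8 - u³)
j(2)*(t - 26) = (8 - 1*2³)*(-29/3 - 26) = (8 - 1*8)*(-107/3) = (8 - 8)*(-107/3) = 0*(-107/3) = 0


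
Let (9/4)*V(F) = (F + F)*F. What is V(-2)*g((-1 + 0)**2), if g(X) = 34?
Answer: 1088/9 ≈ 120.89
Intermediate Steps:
V(F) = 8*F**2/9 (V(F) = 4*((F + F)*F)/9 = 4*((2*F)*F)/9 = 4*(2*F**2)/9 = 8*F**2/9)
V(-2)*g((-1 + 0)**2) = ((8/9)*(-2)**2)*34 = ((8/9)*4)*34 = (32/9)*34 = 1088/9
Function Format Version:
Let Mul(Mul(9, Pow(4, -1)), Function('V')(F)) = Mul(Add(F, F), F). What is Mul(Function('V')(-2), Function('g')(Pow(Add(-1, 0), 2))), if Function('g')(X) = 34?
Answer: Rational(1088, 9) ≈ 120.89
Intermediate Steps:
Function('V')(F) = Mul(Rational(8, 9), Pow(F, 2)) (Function('V')(F) = Mul(Rational(4, 9), Mul(Add(F, F), F)) = Mul(Rational(4, 9), Mul(Mul(2, F), F)) = Mul(Rational(4, 9), Mul(2, Pow(F, 2))) = Mul(Rational(8, 9), Pow(F, 2)))
Mul(Function('V')(-2), Function('g')(Pow(Add(-1, 0), 2))) = Mul(Mul(Rational(8, 9), Pow(-2, 2)), 34) = Mul(Mul(Rational(8, 9), 4), 34) = Mul(Rational(32, 9), 34) = Rational(1088, 9)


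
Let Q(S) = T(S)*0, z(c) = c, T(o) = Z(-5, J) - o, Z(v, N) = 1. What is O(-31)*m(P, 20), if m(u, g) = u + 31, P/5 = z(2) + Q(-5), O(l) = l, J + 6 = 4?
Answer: -1271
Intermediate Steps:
J = -2 (J = -6 + 4 = -2)
T(o) = 1 - o
Q(S) = 0 (Q(S) = (1 - S)*0 = 0)
P = 10 (P = 5*(2 + 0) = 5*2 = 10)
m(u, g) = 31 + u
O(-31)*m(P, 20) = -31*(31 + 10) = -31*41 = -1271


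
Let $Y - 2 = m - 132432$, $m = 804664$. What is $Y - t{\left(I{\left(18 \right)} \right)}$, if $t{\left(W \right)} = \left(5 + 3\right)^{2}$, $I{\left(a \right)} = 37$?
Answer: $672170$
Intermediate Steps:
$Y = 672234$ ($Y = 2 + \left(804664 - 132432\right) = 2 + 672232 = 672234$)
$t{\left(W \right)} = 64$ ($t{\left(W \right)} = 8^{2} = 64$)
$Y - t{\left(I{\left(18 \right)} \right)} = 672234 - 64 = 672170$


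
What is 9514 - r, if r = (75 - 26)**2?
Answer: 7113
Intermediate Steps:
r = 2401 (r = 49**2 = 2401)
9514 - r = 9514 - 1*2401 = 9514 - 2401 = 7113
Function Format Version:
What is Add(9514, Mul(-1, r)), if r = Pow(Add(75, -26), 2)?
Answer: 7113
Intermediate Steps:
r = 2401 (r = Pow(49, 2) = 2401)
Add(9514, Mul(-1, r)) = Add(9514, Mul(-1, 2401)) = Add(9514, -2401) = 7113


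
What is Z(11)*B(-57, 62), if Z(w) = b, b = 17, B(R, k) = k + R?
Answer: 85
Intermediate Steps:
B(R, k) = R + k
Z(w) = 17
Z(11)*B(-57, 62) = 17*(-57 + 62) = 17*5 = 85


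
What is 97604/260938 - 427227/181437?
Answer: -15628463663/7890634651 ≈ -1.9806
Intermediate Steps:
97604/260938 - 427227/181437 = 97604*(1/260938) - 427227*1/181437 = 48802/130469 - 142409/60479 = -15628463663/7890634651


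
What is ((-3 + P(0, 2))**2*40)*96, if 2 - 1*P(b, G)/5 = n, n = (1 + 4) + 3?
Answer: 4181760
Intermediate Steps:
n = 8 (n = 5 + 3 = 8)
P(b, G) = -30 (P(b, G) = 10 - 5*8 = 10 - 40 = -30)
((-3 + P(0, 2))**2*40)*96 = ((-3 - 30)**2*40)*96 = ((-33)**2*40)*96 = (1089*40)*96 = 43560*96 = 4181760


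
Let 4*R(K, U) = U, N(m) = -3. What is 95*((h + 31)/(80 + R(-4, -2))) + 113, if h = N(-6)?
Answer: 23287/159 ≈ 146.46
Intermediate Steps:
R(K, U) = U/4
h = -3
95*((h + 31)/(80 + R(-4, -2))) + 113 = 95*((-3 + 31)/(80 + (¼)*(-2))) + 113 = 95*(28/(80 - ½)) + 113 = 95*(28/(159/2)) + 113 = 95*(28*(2/159)) + 113 = 95*(56/159) + 113 = 5320/159 + 113 = 23287/159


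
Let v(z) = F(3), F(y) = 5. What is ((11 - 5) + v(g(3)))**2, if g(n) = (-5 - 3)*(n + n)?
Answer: 121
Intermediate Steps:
g(n) = -16*n
v(z) = 5
((11 - 5) + v(g(3)))**2 = ((11 - 5) + 5)**2 = (6 + 5)**2 = 11**2 = 121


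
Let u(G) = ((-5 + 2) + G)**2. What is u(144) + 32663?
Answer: 52544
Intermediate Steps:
u(G) = (-3 + G)**2
u(144) + 32663 = (-3 + 144)**2 + 32663 = 141**2 + 32663 = 19881 + 32663 = 52544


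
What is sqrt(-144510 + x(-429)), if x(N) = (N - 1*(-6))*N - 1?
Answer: 2*sqrt(9239) ≈ 192.24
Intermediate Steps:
x(N) = -1 + N*(6 + N) (x(N) = (N + 6)*N - 1 = (6 + N)*N - 1 = N*(6 + N) - 1 = -1 + N*(6 + N))
sqrt(-144510 + x(-429)) = sqrt(-144510 + (-1 + (-429)**2 + 6*(-429))) = sqrt(-144510 + (-1 + 184041 - 2574)) = sqrt(-144510 + 181466) = sqrt(36956) = 2*sqrt(9239)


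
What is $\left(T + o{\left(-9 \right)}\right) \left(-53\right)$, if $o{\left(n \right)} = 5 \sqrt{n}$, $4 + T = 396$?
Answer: $-20776 - 795 i \approx -20776.0 - 795.0 i$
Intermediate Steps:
$T = 392$ ($T = -4 + 396 = 392$)
$\left(T + o{\left(-9 \right)}\right) \left(-53\right) = \left(392 + 5 \sqrt{-9}\right) \left(-53\right) = \left(392 + 5 \cdot 3 i\right) \left(-53\right) = \left(392 + 15 i\right) \left(-53\right) = -20776 - 795 i$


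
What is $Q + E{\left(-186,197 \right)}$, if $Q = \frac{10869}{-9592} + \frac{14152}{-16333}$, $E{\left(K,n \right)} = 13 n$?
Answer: $\frac{400908704935}{156666136} \approx 2559.0$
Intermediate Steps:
$Q = - \frac{313269361}{156666136}$ ($Q = 10869 \left(- \frac{1}{9592}\right) + 14152 \left(- \frac{1}{16333}\right) = - \frac{10869}{9592} - \frac{14152}{16333} = - \frac{313269361}{156666136} \approx -1.9996$)
$Q + E{\left(-186,197 \right)} = - \frac{313269361}{156666136} + 13 \cdot 197 = - \frac{313269361}{156666136} + 2561 = \frac{400908704935}{156666136}$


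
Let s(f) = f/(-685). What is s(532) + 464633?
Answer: 318273073/685 ≈ 4.6463e+5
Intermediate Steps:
s(f) = -f/685 (s(f) = f*(-1/685) = -f/685)
s(532) + 464633 = -1/685*532 + 464633 = -532/685 + 464633 = 318273073/685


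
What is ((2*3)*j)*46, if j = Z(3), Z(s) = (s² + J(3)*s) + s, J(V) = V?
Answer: 5796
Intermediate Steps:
Z(s) = s² + 4*s (Z(s) = (s² + 3*s) + s = s² + 4*s)
j = 21 (j = 3*(4 + 3) = 3*7 = 21)
((2*3)*j)*46 = ((2*3)*21)*46 = (6*21)*46 = 126*46 = 5796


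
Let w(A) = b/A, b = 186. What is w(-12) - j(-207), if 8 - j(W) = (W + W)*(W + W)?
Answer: 342745/2 ≈ 1.7137e+5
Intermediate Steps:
j(W) = 8 - 4*W² (j(W) = 8 - (W + W)*(W + W) = 8 - 2*W*2*W = 8 - 4*W²)
w(A) = 186/A
w(-12) - j(-207) = 186/(-12) - (8 - 4*(-207)²) = 186*(-1/12) - (8 - 4*42849) = -31/2 - (8 - 171396) = -31/2 - 1*(-171388) = -31/2 + 171388 = 342745/2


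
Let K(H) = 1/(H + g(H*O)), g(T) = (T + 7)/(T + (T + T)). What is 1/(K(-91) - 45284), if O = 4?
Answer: -4715/213514112 ≈ -2.2083e-5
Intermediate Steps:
g(T) = (7 + T)/(3*T) (g(T) = (7 + T)/(T + 2*T) = (7 + T)/((3*T)) = (7 + T)*(1/(3*T)) = (7 + T)/(3*T))
K(H) = 1/(H + (7 + 4*H)/(12*H)) (K(H) = 1/(H + (7 + H*4)/(3*((H*4)))) = 1/(H + (7 + 4*H)/(3*((4*H)))) = 1/(H + (1/(4*H))*(7 + 4*H)/3) = 1/(H + (7 + 4*H)/(12*H)))
1/(K(-91) - 45284) = 1/(12*(-91)/(7 + 4*(-91) + 12*(-91)**2) - 45284) = 1/(12*(-91)/(7 - 364 + 12*8281) - 45284) = 1/(12*(-91)/(7 - 364 + 99372) - 45284) = 1/(12*(-91)/99015 - 45284) = 1/(12*(-91)*(1/99015) - 45284) = 1/(-52/4715 - 45284) = 1/(-213514112/4715) = -4715/213514112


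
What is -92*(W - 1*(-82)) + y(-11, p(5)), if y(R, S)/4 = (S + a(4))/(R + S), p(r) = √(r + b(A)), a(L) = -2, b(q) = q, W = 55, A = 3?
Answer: -1424196/113 - 72*√2/113 ≈ -12604.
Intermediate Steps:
p(r) = √(3 + r) (p(r) = √(r + 3) = √(3 + r))
y(R, S) = 4*(-2 + S)/(R + S) (y(R, S) = 4*((S - 2)/(R + S)) = 4*((-2 + S)/(R + S)) = 4*(-2 + S)/(R + S))
-92*(W - 1*(-82)) + y(-11, p(5)) = -92*(55 - 1*(-82)) + 4*(-2 + √(3 + 5))/(-11 + √(3 + 5)) = -92*(55 + 82) + 4*(-2 + √8)/(-11 + √8) = -92*137 + 4*(-2 + 2*√2)/(-11 + 2*√2) = -12604 + 4*(-2 + 2*√2)/(-11 + 2*√2)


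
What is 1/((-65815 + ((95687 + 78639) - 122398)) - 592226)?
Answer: -1/606113 ≈ -1.6499e-6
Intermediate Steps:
1/((-65815 + ((95687 + 78639) - 122398)) - 592226) = 1/((-65815 + (174326 - 122398)) - 592226) = 1/((-65815 + 51928) - 592226) = 1/(-13887 - 592226) = 1/(-606113) = -1/606113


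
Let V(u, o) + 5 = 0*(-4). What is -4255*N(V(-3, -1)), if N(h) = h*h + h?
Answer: -85100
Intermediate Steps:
V(u, o) = -5 (V(u, o) = -5 + 0*(-4) = -5 + 0 = -5)
N(h) = h + h**2 (N(h) = h**2 + h = h + h**2)
-4255*N(V(-3, -1)) = -(-21275)*(1 - 5) = -(-21275)*(-4) = -4255*20 = -85100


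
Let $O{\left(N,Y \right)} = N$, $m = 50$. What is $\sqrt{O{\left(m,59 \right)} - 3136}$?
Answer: $i \sqrt{3086} \approx 55.552 i$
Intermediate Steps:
$\sqrt{O{\left(m,59 \right)} - 3136} = \sqrt{50 - 3136} = \sqrt{-3086} = i \sqrt{3086}$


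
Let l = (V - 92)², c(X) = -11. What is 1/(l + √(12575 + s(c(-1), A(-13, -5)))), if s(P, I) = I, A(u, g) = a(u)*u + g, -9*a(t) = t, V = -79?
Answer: 263169/7695211768 - 3*√112961/7695211768 ≈ 3.4068e-5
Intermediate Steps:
a(t) = -t/9
A(u, g) = g - u²/9 (A(u, g) = (-u/9)*u + g = -u²/9 + g = g - u²/9)
l = 29241 (l = (-79 - 92)² = (-171)² = 29241)
1/(l + √(12575 + s(c(-1), A(-13, -5)))) = 1/(29241 + √(12575 + (-5 - ⅑*(-13)²))) = 1/(29241 + √(12575 + (-5 - ⅑*169))) = 1/(29241 + √(12575 + (-5 - 169/9))) = 1/(29241 + √(12575 - 214/9)) = 1/(29241 + √(112961/9)) = 1/(29241 + √112961/3)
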